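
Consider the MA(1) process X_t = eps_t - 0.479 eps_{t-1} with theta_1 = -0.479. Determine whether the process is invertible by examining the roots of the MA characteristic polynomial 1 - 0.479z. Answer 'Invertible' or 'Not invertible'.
\text{Invertible}

The MA(q) characteristic polynomial is P(z) = 1 - 0.479z.
Invertibility requires all roots to lie outside the unit circle, i.e. |z| > 1 for every root.
This is linear in z: 1 + (-0.479) z = 0  =>  z = -1/(-0.479) = 2.087683,  |z| = 2.087683.
Moduli of all roots: 2.0877.
All moduli strictly greater than 1? Yes.
Verdict: Invertible.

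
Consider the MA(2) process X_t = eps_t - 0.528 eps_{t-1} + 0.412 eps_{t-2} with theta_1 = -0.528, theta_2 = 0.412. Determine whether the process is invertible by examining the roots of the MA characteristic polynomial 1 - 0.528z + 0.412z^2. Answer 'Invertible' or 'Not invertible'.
\text{Invertible}

The MA(q) characteristic polynomial is P(z) = 1 - 0.528z + 0.412z^2.
Invertibility requires all roots to lie outside the unit circle, i.e. |z| > 1 for every root.
Set 1 + (-0.528) z + (0.412) z^2 = 0, i.e. a z^2 + b z + c = 0 with a = 0.412, b = -0.528, c = 1.
Discriminant D = b^2 - 4ac = (-0.528)^2 - 4*(0.412)*1 = 0.278784 - (1.648) = -1.369216.
D < 0, so the roots are the complex-conjugate pair z = (-b +/- i sqrt(-D)) / (2a) = 0.6408 +/- 1.4201i.
For a conjugate pair |z|^2 = z * conj(z) = (product of roots) = c/a = 1/(0.412) = 2.427184, so |z| = sqrt(2.427184) = 1.5579 for both roots.
Moduli of all roots: 1.5579, 1.5579.
All moduli strictly greater than 1? Yes.
Verdict: Invertible.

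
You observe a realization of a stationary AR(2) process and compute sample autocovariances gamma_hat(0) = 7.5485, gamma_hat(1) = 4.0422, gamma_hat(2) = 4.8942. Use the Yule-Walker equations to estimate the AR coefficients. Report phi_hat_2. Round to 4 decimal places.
\hat\phi_{2} = 0.5070

The Yule-Walker equations for an AR(p) process read, in matrix form,
  Gamma_p phi = r_p,   with   (Gamma_p)_{ij} = gamma(|i - j|),
                       (r_p)_i = gamma(i),   i,j = 1..p.
Substitute the sample gammas (Toeplitz matrix and right-hand side of size 2):
  Gamma_p = [[7.5485, 4.0422], [4.0422, 7.5485]]
  r_p     = [4.0422, 4.8942]
Written out:
  7.5485 phi_1 + 4.0422 phi_2 = 4.0422
  4.0422 phi_1 + 7.5485 phi_2 = 4.8942
Solve by Cramer's rule:
  det = gamma(0)^2 - gamma(1)^2 = (7.5485)^2 - (4.0422)^2 = 56.97985225 - 16.33938084 = 40.64047141
  phi_hat_1 = [gamma(1) gamma(0) - gamma(1) gamma(2)] / det = [(4.0422)(7.5485) - (4.0422)(4.8942)] / 40.64047141 = 10.72921146 / 40.64047141 = 0.264
  phi_hat_2 = [gamma(0) gamma(2) - gamma(1)^2] / det = [(7.5485)(4.8942) - (4.0422)^2] / 40.64047141 = 20.60448786 / 40.64047141 = 0.507
So phi_hat = [0.2640, 0.5070].
Therefore phi_hat_2 = 0.5070.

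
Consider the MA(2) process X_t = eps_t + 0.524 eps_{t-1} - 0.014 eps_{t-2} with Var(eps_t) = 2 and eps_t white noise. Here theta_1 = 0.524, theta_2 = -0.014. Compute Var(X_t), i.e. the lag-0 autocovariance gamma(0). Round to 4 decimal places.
\gamma(0) = 2.5495

For an MA(q) process X_t = eps_t + sum_i theta_i eps_{t-i} with
Var(eps_t) = sigma^2, the variance is
  gamma(0) = sigma^2 * (1 + sum_i theta_i^2).
  sum_i theta_i^2 = (0.524)^2 + (-0.014)^2 = 0.274576 + 0.000196 = 0.274772.
  gamma(0) = 2 * (1 + 0.274772) = 2 * 1.274772 = 2.549544, which rounds to 2.5495.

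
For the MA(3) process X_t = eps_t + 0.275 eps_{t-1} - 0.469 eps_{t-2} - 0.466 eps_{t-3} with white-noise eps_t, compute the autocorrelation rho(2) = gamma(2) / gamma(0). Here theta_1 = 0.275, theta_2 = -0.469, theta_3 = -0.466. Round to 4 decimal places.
\rho(2) = -0.3947

For an MA(q) process with theta_0 = 1, the autocovariance is
  gamma(k) = sigma^2 * sum_{i=0..q-k} theta_i * theta_{i+k},
and rho(k) = gamma(k) / gamma(0). Sigma^2 cancels.
  numerator   = (1)*(-0.469) + (0.275)*(-0.466) = -0.59715.
  denominator = (1)^2 + (0.275)^2 + (-0.469)^2 + (-0.466)^2 = 1.512742.
  rho(2) = -0.59715 / 1.512742 = -0.3947.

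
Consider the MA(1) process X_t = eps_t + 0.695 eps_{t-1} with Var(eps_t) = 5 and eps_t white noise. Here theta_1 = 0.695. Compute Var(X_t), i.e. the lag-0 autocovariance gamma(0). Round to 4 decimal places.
\gamma(0) = 7.4151

For an MA(q) process X_t = eps_t + sum_i theta_i eps_{t-i} with
Var(eps_t) = sigma^2, the variance is
  gamma(0) = sigma^2 * (1 + sum_i theta_i^2).
  sum_i theta_i^2 = (0.695)^2 = 0.483025.
  gamma(0) = 5 * (1 + 0.483025) = 5 * 1.483025 = 7.415125, which rounds to 7.4151.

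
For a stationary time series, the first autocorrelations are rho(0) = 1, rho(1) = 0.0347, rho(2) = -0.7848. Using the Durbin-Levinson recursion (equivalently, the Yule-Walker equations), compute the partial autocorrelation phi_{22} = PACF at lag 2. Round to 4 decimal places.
\phi_{22} = -0.7870

The PACF at lag k is phi_{kk}, the last component of the solution
to the Yule-Walker system G_k phi = r_k where
  (G_k)_{ij} = rho(|i - j|), (r_k)_i = rho(i), i,j = 1..k.
Equivalently, Durbin-Levinson gives phi_{kk} iteratively:
  phi_{11} = rho(1)
  phi_{kk} = [rho(k) - sum_{j=1..k-1} phi_{k-1,j} rho(k-j)]
            / [1 - sum_{j=1..k-1} phi_{k-1,j} rho(j)],
  phi_{k,j} = phi_{k-1,j} - phi_{kk} phi_{k-1,k-j},  j = 1..k-1.
Step k = 1:
  phi_11 = rho(1) = 0.0347.
Step k = 2:
  phi_22 = [rho(2) - phi_11 rho(1)] / [1 - phi_11 rho(1)] = [-0.7848 - (0.0347)(0.0347)] / [1 - (0.0347)(0.0347)]
         = -0.78600409 / 0.99879591 = -0.787.
Therefore phi_{22} = -0.7870.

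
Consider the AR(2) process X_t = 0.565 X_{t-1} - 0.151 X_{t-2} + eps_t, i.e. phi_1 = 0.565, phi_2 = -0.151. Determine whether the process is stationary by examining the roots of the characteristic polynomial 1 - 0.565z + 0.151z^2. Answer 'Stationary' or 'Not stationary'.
\text{Stationary}

The AR(p) characteristic polynomial is P(z) = 1 - 0.565z + 0.151z^2.
Stationarity requires all roots to lie outside the unit circle, i.e. |z| > 1 for every root.
Set 1 + (-0.565) z + (0.151) z^2 = 0, i.e. a z^2 + b z + c = 0 with a = 0.151, b = -0.565, c = 1.
Discriminant D = b^2 - 4ac = (-0.565)^2 - 4*(0.151)*1 = 0.319225 - (0.604) = -0.284775.
D < 0, so the roots are the complex-conjugate pair z = (-b +/- i sqrt(-D)) / (2a) = 1.8709 +/- 1.767i.
For a conjugate pair |z|^2 = z * conj(z) = (product of roots) = c/a = 1/(0.151) = 6.622517, so |z| = sqrt(6.622517) = 2.5734 for both roots.
Moduli of all roots: 2.5734, 2.5734.
All moduli strictly greater than 1? Yes.
Verdict: Stationary.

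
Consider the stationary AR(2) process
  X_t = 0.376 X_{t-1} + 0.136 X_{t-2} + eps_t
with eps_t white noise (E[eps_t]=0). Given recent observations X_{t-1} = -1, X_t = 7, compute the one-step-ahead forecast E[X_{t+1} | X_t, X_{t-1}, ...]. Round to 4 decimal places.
E[X_{t+1} \mid \mathcal F_t] = 2.4960

For an AR(p) model X_t = c + sum_i phi_i X_{t-i} + eps_t, the
one-step-ahead conditional mean is
  E[X_{t+1} | X_t, ...] = c + sum_i phi_i X_{t+1-i}.
Substitute known values:
  E[X_{t+1} | ...] = (0.376) * (7) + (0.136) * (-1)
                   = 2.4960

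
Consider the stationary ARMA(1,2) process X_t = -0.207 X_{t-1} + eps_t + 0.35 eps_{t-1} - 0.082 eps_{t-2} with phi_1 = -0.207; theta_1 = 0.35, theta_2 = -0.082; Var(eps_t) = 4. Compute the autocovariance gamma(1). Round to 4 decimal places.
\gamma(1) = 0.4974

Multiply the model equation by X_{t-k} and take expectations. With theta_0 = psi_0 = 1 and psi_j the MA(infinity) weights, this gives
  gamma(k) - sum_i phi_i gamma(k-i) = c_k,
  c_k = sigma^2 * sum_{j=k..q} theta_j psi_{j-k}   (c_k = 0 for k > q),
using gamma(-m) = gamma(m).
psi-weights needed (psi_j = theta_j + sum_i phi_i psi_{j-i}):
  psi_1 = theta_1 + phi_1 = 0.35 + (-0.207) = 0.143
  psi_2 = theta_2 + phi_1 psi_1 = -0.082 + (-0.207)(0.143) = -0.111601
Right-hand sides:
  c_0 = sigma^2 (1 + theta_1 psi_1 + theta_2 psi_2) = 4 * (1 + (0.35)(0.143) + (-0.082)(-0.111601)) = 4 * 1.059201 = 4.236805
  c_1 = sigma^2 (theta_1 + theta_2 psi_1) = 4 * (0.35 + (-0.082)(0.143)) = 1.353096
  c_2 = sigma^2 theta_2 = 4 * (-0.082) = -0.328
Equations for k = 0 and k = 1 (AR order 1):
  gamma(0) = phi_1 gamma(1) + c_0
  gamma(1) = phi_1 gamma(0) + c_1
Substituting the second into the first: gamma(0) (1 - phi_1^2) = c_0 + phi_1 c_1, so
  gamma(0) = (c_0 + phi_1 c_1) / (1 - phi_1^2) = (4.236805 + (-0.207)(1.353096)) / (1 - (-0.207)^2) = 3.956714 / 0.957151 = 4.133845.
  gamma(1) = phi_1 gamma(0) + c_1 = (-0.207)(4.133845) + (1.353096) = 0.49739.
Therefore gamma(1) = 0.4974 (to 4 decimal places).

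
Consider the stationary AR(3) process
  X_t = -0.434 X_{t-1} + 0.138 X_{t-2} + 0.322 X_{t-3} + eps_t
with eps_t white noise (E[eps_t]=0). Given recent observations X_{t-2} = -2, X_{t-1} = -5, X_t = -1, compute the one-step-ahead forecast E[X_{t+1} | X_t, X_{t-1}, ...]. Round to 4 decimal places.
E[X_{t+1} \mid \mathcal F_t] = -0.9000

For an AR(p) model X_t = c + sum_i phi_i X_{t-i} + eps_t, the
one-step-ahead conditional mean is
  E[X_{t+1} | X_t, ...] = c + sum_i phi_i X_{t+1-i}.
Substitute known values:
  E[X_{t+1} | ...] = (-0.434) * (-1) + (0.138) * (-5) + (0.322) * (-2)
                   = -0.9000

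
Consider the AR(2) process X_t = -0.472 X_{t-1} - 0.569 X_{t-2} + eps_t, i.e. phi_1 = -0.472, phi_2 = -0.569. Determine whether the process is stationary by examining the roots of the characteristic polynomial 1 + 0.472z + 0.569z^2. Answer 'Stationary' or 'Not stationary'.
\text{Stationary}

The AR(p) characteristic polynomial is P(z) = 1 + 0.472z + 0.569z^2.
Stationarity requires all roots to lie outside the unit circle, i.e. |z| > 1 for every root.
Set 1 + (0.472) z + (0.569) z^2 = 0, i.e. a z^2 + b z + c = 0 with a = 0.569, b = 0.472, c = 1.
Discriminant D = b^2 - 4ac = (0.472)^2 - 4*(0.569)*1 = 0.222784 - (2.276) = -2.053216.
D < 0, so the roots are the complex-conjugate pair z = (-b +/- i sqrt(-D)) / (2a) = -0.4148 +/- 1.2591i.
For a conjugate pair |z|^2 = z * conj(z) = (product of roots) = c/a = 1/(0.569) = 1.757469, so |z| = sqrt(1.757469) = 1.3257 for both roots.
Moduli of all roots: 1.3257, 1.3257.
All moduli strictly greater than 1? Yes.
Verdict: Stationary.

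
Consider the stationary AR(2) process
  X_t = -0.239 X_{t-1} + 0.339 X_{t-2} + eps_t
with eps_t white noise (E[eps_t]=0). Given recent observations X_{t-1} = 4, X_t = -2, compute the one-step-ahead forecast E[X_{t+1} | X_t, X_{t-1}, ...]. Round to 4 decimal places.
E[X_{t+1} \mid \mathcal F_t] = 1.8340

For an AR(p) model X_t = c + sum_i phi_i X_{t-i} + eps_t, the
one-step-ahead conditional mean is
  E[X_{t+1} | X_t, ...] = c + sum_i phi_i X_{t+1-i}.
Substitute known values:
  E[X_{t+1} | ...] = (-0.239) * (-2) + (0.339) * (4)
                   = 1.8340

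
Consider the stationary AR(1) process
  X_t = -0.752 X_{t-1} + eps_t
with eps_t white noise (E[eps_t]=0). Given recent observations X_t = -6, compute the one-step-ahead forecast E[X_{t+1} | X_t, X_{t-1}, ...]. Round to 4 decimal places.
E[X_{t+1} \mid \mathcal F_t] = 4.5120

For an AR(p) model X_t = c + sum_i phi_i X_{t-i} + eps_t, the
one-step-ahead conditional mean is
  E[X_{t+1} | X_t, ...] = c + sum_i phi_i X_{t+1-i}.
Substitute known values:
  E[X_{t+1} | ...] = (-0.752) * (-6)
                   = 4.5120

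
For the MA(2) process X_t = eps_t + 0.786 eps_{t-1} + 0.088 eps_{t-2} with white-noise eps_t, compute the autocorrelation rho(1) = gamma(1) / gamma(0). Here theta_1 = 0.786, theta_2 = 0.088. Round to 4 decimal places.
\rho(1) = 0.5261

For an MA(q) process with theta_0 = 1, the autocovariance is
  gamma(k) = sigma^2 * sum_{i=0..q-k} theta_i * theta_{i+k},
and rho(k) = gamma(k) / gamma(0). Sigma^2 cancels.
  numerator   = (1)*(0.786) + (0.786)*(0.088) = 0.855168.
  denominator = (1)^2 + (0.786)^2 + (0.088)^2 = 1.62554.
  rho(1) = 0.855168 / 1.62554 = 0.5261.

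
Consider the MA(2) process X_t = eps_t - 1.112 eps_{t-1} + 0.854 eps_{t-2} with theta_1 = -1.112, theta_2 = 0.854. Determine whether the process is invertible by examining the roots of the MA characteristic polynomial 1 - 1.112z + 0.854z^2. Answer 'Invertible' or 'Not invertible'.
\text{Invertible}

The MA(q) characteristic polynomial is P(z) = 1 - 1.112z + 0.854z^2.
Invertibility requires all roots to lie outside the unit circle, i.e. |z| > 1 for every root.
Set 1 + (-1.112) z + (0.854) z^2 = 0, i.e. a z^2 + b z + c = 0 with a = 0.854, b = -1.112, c = 1.
Discriminant D = b^2 - 4ac = (-1.112)^2 - 4*(0.854)*1 = 1.236544 - (3.416) = -2.179456.
D < 0, so the roots are the complex-conjugate pair z = (-b +/- i sqrt(-D)) / (2a) = 0.6511 +/- 0.8643i.
For a conjugate pair |z|^2 = z * conj(z) = (product of roots) = c/a = 1/(0.854) = 1.17096, so |z| = sqrt(1.17096) = 1.0821 for both roots.
Moduli of all roots: 1.0821, 1.0821.
All moduli strictly greater than 1? Yes.
Verdict: Invertible.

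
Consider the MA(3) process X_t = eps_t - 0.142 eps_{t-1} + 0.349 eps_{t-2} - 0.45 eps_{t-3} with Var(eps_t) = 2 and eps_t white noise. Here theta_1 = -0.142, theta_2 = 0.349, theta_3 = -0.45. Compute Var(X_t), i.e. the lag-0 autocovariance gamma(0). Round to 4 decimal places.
\gamma(0) = 2.6889

For an MA(q) process X_t = eps_t + sum_i theta_i eps_{t-i} with
Var(eps_t) = sigma^2, the variance is
  gamma(0) = sigma^2 * (1 + sum_i theta_i^2).
  sum_i theta_i^2 = (-0.142)^2 + (0.349)^2 + (-0.45)^2 = 0.020164 + 0.121801 + 0.2025 = 0.344465.
  gamma(0) = 2 * (1 + 0.344465) = 2 * 1.344465 = 2.68893, which rounds to 2.6889.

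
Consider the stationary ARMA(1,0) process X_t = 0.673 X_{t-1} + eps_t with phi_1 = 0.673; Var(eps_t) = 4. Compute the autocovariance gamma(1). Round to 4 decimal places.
\gamma(1) = 4.9208

Multiply the model equation by X_{t-k} and take expectations. With theta_0 = psi_0 = 1 and psi_j the MA(infinity) weights, this gives
  gamma(k) - sum_i phi_i gamma(k-i) = c_k,
  c_k = sigma^2 * sum_{j=k..q} theta_j psi_{j-k}   (c_k = 0 for k > q),
using gamma(-m) = gamma(m).
Pure AR (q = 0): c_0 = sigma^2 = 4, c_k = 0 for k >= 1.
Equations for k = 0 and k = 1 (AR order 1):
  gamma(0) = phi_1 gamma(1) + c_0
  gamma(1) = phi_1 gamma(0) + c_1
Substituting the second into the first: gamma(0) (1 - phi_1^2) = c_0 + phi_1 c_1, so
  gamma(0) = c_0 / (1 - phi_1^2) = 4 / (1 - (0.673)^2) = 4 / 0.547071 = 7.311665.
  gamma(1) = phi_1 gamma(0) = (0.673)(7.311665) = 4.920751.
Therefore gamma(1) = 4.9208 (to 4 decimal places).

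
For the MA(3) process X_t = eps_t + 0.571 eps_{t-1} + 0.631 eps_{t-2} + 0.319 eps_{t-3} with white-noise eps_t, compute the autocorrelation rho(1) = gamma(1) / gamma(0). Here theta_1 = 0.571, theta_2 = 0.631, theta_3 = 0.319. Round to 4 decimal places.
\rho(1) = 0.6203

For an MA(q) process with theta_0 = 1, the autocovariance is
  gamma(k) = sigma^2 * sum_{i=0..q-k} theta_i * theta_{i+k},
and rho(k) = gamma(k) / gamma(0). Sigma^2 cancels.
  numerator   = (1)*(0.571) + (0.571)*(0.631) + (0.631)*(0.319) = 1.13259.
  denominator = (1)^2 + (0.571)^2 + (0.631)^2 + (0.319)^2 = 1.825963.
  rho(1) = 1.13259 / 1.825963 = 0.6203.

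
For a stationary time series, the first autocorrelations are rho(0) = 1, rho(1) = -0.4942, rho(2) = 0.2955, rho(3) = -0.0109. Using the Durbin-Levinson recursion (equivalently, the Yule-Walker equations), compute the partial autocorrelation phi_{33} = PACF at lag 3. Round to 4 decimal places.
\phi_{33} = 0.2110

The PACF at lag k is phi_{kk}, the last component of the solution
to the Yule-Walker system G_k phi = r_k where
  (G_k)_{ij} = rho(|i - j|), (r_k)_i = rho(i), i,j = 1..k.
Equivalently, Durbin-Levinson gives phi_{kk} iteratively:
  phi_{11} = rho(1)
  phi_{kk} = [rho(k) - sum_{j=1..k-1} phi_{k-1,j} rho(k-j)]
            / [1 - sum_{j=1..k-1} phi_{k-1,j} rho(j)],
  phi_{k,j} = phi_{k-1,j} - phi_{kk} phi_{k-1,k-j},  j = 1..k-1.
Step k = 1:
  phi_11 = rho(1) = -0.4942.
Step k = 2:
  phi_22 = [rho(2) - phi_11 rho(1)] / [1 - phi_11 rho(1)] = [0.2955 - (-0.4942)(-0.4942)] / [1 - (-0.4942)(-0.4942)]
         = 0.05126636 / 0.75576636 = 0.067834.
  Update: phi_21 = phi_11 - phi_22 phi_11 = -0.4942 - (0.067834)(-0.4942) = -0.460677.
Step k = 3:
  phi_33 = [rho(3) - phi_21 rho(2) - phi_22 rho(1)] / [1 - phi_21 rho(1) - phi_22 rho(2)]
    numerator   = -0.0109 - (-0.460677)(0.2955) - (0.067834)(-0.4942) = 0.15875331
    denominator = 1 - (-0.460677)(-0.4942) - (0.067834)(0.2955) = 0.75228878
  phi_33 = 0.15875331 / 0.75228878 = 0.211.
Therefore phi_{33} = 0.2110.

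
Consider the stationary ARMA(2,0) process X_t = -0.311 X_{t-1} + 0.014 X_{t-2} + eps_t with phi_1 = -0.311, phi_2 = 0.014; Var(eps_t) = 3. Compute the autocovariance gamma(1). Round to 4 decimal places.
\gamma(1) = -1.0510

Multiply the model equation by X_{t-k} and take expectations. With theta_0 = psi_0 = 1 and psi_j the MA(infinity) weights, this gives
  gamma(k) - sum_i phi_i gamma(k-i) = c_k,
  c_k = sigma^2 * sum_{j=k..q} theta_j psi_{j-k}   (c_k = 0 for k > q),
using gamma(-m) = gamma(m).
Pure AR (q = 0): c_0 = sigma^2 = 3, c_k = 0 for k >= 1.
Equations for k = 0, 1, 2 (AR order 2, c_2 = 0):
  (E0) gamma(0) = phi_1 gamma(1) + phi_2 gamma(2) + c_0
  (E1) gamma(1) = phi_1 gamma(0) + phi_2 gamma(1) + c_1
  (E2) gamma(2) = phi_1 gamma(1) + phi_2 gamma(0)
From (E1): gamma(1) = A gamma(0) + B with
  A = phi_1 / (1 - phi_2) = -0.311 / 0.986 = -0.315416,   B = c_1 / (1 - phi_2) = 0 / 0.986 = 0.
Insert (E2) into (E0): gamma(0) (1 - phi_2^2) = phi_1 (1 + phi_2) gamma(1) + c_0.
  phi_1 (1 + phi_2) = (-0.311)(1.014) = -0.315354,   1 - phi_2^2 = 0.999804.
Replace gamma(1) by A gamma(0) + B and collect gamma(0):
  gamma(0) [0.999804 - (-0.315354)(-0.315416)] = c_0 = 3
  gamma(0) * 0.900336 = 3
  gamma(0) = 3 / 0.900336 = 3.332088.
  gamma(1) = A gamma(0) = (-0.315416)(3.332088) = -1.050993.
Therefore gamma(1) = -1.0510 (to 4 decimal places).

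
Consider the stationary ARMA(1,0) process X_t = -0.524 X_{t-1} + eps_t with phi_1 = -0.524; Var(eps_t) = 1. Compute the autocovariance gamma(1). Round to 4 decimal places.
\gamma(1) = -0.7223

Multiply the model equation by X_{t-k} and take expectations. With theta_0 = psi_0 = 1 and psi_j the MA(infinity) weights, this gives
  gamma(k) - sum_i phi_i gamma(k-i) = c_k,
  c_k = sigma^2 * sum_{j=k..q} theta_j psi_{j-k}   (c_k = 0 for k > q),
using gamma(-m) = gamma(m).
Pure AR (q = 0): c_0 = sigma^2 = 1, c_k = 0 for k >= 1.
Equations for k = 0 and k = 1 (AR order 1):
  gamma(0) = phi_1 gamma(1) + c_0
  gamma(1) = phi_1 gamma(0) + c_1
Substituting the second into the first: gamma(0) (1 - phi_1^2) = c_0 + phi_1 c_1, so
  gamma(0) = c_0 / (1 - phi_1^2) = 1 / (1 - (-0.524)^2) = 1 / 0.725424 = 1.378504.
  gamma(1) = phi_1 gamma(0) = (-0.524)(1.378504) = -0.722336.
Therefore gamma(1) = -0.7223 (to 4 decimal places).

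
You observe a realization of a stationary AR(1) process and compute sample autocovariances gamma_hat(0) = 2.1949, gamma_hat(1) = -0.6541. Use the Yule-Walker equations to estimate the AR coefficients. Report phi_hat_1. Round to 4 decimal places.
\hat\phi_{1} = -0.2980

The Yule-Walker equations for an AR(p) process read, in matrix form,
  Gamma_p phi = r_p,   with   (Gamma_p)_{ij} = gamma(|i - j|),
                       (r_p)_i = gamma(i),   i,j = 1..p.
Substitute the sample gammas (Toeplitz matrix and right-hand side of size 1):
  Gamma_p = [[2.1949]]
  r_p     = [-0.6541]
With p = 1 this is the single equation gamma(0) phi_1 = gamma(1):
  phi_hat_1 = gamma(1) / gamma(0) = -0.6541 / 2.1949 = -0.2980.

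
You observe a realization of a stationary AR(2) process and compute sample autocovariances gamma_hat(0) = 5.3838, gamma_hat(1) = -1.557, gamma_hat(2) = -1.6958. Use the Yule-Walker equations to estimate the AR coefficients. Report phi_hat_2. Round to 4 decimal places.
\hat\phi_{2} = -0.4350

The Yule-Walker equations for an AR(p) process read, in matrix form,
  Gamma_p phi = r_p,   with   (Gamma_p)_{ij} = gamma(|i - j|),
                       (r_p)_i = gamma(i),   i,j = 1..p.
Substitute the sample gammas (Toeplitz matrix and right-hand side of size 2):
  Gamma_p = [[5.3838, -1.557], [-1.557, 5.3838]]
  r_p     = [-1.557, -1.6958]
Written out:
  5.3838 phi_1 - 1.557 phi_2 = -1.557
  -1.557 phi_1 + 5.3838 phi_2 = -1.6958
Solve by Cramer's rule:
  det = gamma(0)^2 - gamma(1)^2 = (5.3838)^2 - (-1.557)^2 = 28.98530244 - 2.424249 = 26.56105344
  phi_hat_1 = [gamma(1) gamma(0) - gamma(1) gamma(2)] / det = [(-1.557)(5.3838) - (-1.557)(-1.6958)] / 26.56105344 = -11.0229372 / 26.56105344 = -0.415
  phi_hat_2 = [gamma(0) gamma(2) - gamma(1)^2] / det = [(5.3838)(-1.6958) - (-1.557)^2] / 26.56105344 = -11.55409704 / 26.56105344 = -0.435
So phi_hat = [-0.4150, -0.4350].
Therefore phi_hat_2 = -0.4350.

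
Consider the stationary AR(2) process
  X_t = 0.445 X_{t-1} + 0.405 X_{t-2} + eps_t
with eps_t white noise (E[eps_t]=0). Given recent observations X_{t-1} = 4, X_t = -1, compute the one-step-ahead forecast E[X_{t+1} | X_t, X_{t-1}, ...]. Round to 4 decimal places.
E[X_{t+1} \mid \mathcal F_t] = 1.1750

For an AR(p) model X_t = c + sum_i phi_i X_{t-i} + eps_t, the
one-step-ahead conditional mean is
  E[X_{t+1} | X_t, ...] = c + sum_i phi_i X_{t+1-i}.
Substitute known values:
  E[X_{t+1} | ...] = (0.445) * (-1) + (0.405) * (4)
                   = 1.1750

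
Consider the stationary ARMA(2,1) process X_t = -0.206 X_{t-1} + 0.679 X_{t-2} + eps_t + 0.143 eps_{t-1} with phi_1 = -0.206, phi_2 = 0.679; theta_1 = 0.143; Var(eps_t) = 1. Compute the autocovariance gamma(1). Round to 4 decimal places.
\gamma(1) = -1.2488

Multiply the model equation by X_{t-k} and take expectations. With theta_0 = psi_0 = 1 and psi_j the MA(infinity) weights, this gives
  gamma(k) - sum_i phi_i gamma(k-i) = c_k,
  c_k = sigma^2 * sum_{j=k..q} theta_j psi_{j-k}   (c_k = 0 for k > q),
using gamma(-m) = gamma(m).
psi-weights needed (psi_j = theta_j + sum_i phi_i psi_{j-i}):
  psi_1 = theta_1 + phi_1 = 0.143 + (-0.206) = -0.063
Right-hand sides:
  c_0 = sigma^2 (1 + theta_1 psi_1) = 1 * (1 + (0.143)(-0.063)) = 1 * 0.990991 = 0.990991
  c_1 = sigma^2 theta_1 = 1 * (0.143) = 0.143
  c_2 = 0
Equations for k = 0, 1, 2 (AR order 2, c_2 = 0):
  (E0) gamma(0) = phi_1 gamma(1) + phi_2 gamma(2) + c_0
  (E1) gamma(1) = phi_1 gamma(0) + phi_2 gamma(1) + c_1
  (E2) gamma(2) = phi_1 gamma(1) + phi_2 gamma(0)
From (E1): gamma(1) = A gamma(0) + B with
  A = phi_1 / (1 - phi_2) = -0.206 / 0.321 = -0.641745,   B = c_1 / (1 - phi_2) = 0.143 / 0.321 = 0.445483.
Insert (E2) into (E0): gamma(0) (1 - phi_2^2) = phi_1 (1 + phi_2) gamma(1) + c_0.
  phi_1 (1 + phi_2) = (-0.206)(1.679) = -0.345874,   1 - phi_2^2 = 0.538959.
Replace gamma(1) by A gamma(0) + B and collect gamma(0):
  gamma(0) [0.538959 - (-0.345874)(-0.641745)] = (-0.345874)(0.445483) + 0.990991
  gamma(0) * 0.316996 = 0.83691
  gamma(0) = 0.83691 / 0.316996 = 2.640126.
  gamma(1) = A gamma(0) + B = (-0.641745)(2.640126) + (0.445483) = -1.248804.
Therefore gamma(1) = -1.2488 (to 4 decimal places).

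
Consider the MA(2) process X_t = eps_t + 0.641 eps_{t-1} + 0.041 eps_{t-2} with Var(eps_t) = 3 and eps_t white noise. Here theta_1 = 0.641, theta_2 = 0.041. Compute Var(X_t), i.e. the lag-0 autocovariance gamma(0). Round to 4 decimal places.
\gamma(0) = 4.2377

For an MA(q) process X_t = eps_t + sum_i theta_i eps_{t-i} with
Var(eps_t) = sigma^2, the variance is
  gamma(0) = sigma^2 * (1 + sum_i theta_i^2).
  sum_i theta_i^2 = (0.641)^2 + (0.041)^2 = 0.410881 + 0.001681 = 0.412562.
  gamma(0) = 3 * (1 + 0.412562) = 3 * 1.412562 = 4.237686, which rounds to 4.2377.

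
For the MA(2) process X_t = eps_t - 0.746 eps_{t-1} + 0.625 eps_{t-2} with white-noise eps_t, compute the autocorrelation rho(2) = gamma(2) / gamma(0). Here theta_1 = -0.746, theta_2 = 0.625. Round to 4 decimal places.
\rho(2) = 0.3210

For an MA(q) process with theta_0 = 1, the autocovariance is
  gamma(k) = sigma^2 * sum_{i=0..q-k} theta_i * theta_{i+k},
and rho(k) = gamma(k) / gamma(0). Sigma^2 cancels.
  numerator   = (1)*(0.625) = 0.625.
  denominator = (1)^2 + (-0.746)^2 + (0.625)^2 = 1.947141.
  rho(2) = 0.625 / 1.947141 = 0.3210.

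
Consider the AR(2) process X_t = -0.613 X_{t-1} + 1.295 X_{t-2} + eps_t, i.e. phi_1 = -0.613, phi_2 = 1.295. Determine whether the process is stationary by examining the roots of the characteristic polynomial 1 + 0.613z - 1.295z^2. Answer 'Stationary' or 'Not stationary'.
\text{Not stationary}

The AR(p) characteristic polynomial is P(z) = 1 + 0.613z - 1.295z^2.
Stationarity requires all roots to lie outside the unit circle, i.e. |z| > 1 for every root.
Set 1 + (0.613) z + (-1.295) z^2 = 0, i.e. a z^2 + b z + c = 0 with a = -1.295, b = 0.613, c = 1.
Discriminant D = b^2 - 4ac = (0.613)^2 - 4*(-1.295)*1 = 0.375769 - (-5.18) = 5.555769.
D >= 0, so the roots are real: z = (-b +/- sqrt(D)) / (2a) = (-0.613 +/- 2.357068) / (-2.59).
  z_1 = (-0.613 + 2.357068) / (-2.59) = -0.6734,   |z_1| = 0.6734.
  z_2 = (-0.613 - 2.357068) / (-2.59) = 1.1467,   |z_2| = 1.1467.
Moduli of all roots: 0.6734, 1.1467.
All moduli strictly greater than 1? No.
Verdict: Not stationary.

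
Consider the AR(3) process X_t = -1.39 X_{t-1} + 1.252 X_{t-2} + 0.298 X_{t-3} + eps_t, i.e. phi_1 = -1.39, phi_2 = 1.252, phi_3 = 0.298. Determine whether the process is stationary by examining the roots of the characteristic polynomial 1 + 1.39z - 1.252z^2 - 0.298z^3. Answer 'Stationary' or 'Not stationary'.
\text{Not stationary}

The AR(p) characteristic polynomial is P(z) = 1 + 1.39z - 1.252z^2 - 0.298z^3.
Stationarity requires all roots to lie outside the unit circle, i.e. |z| > 1 for every root.
Degree 3: look for a simple real root z0 first, then factor out (1 - z/z0) and solve the remaining quadratic.
Testing z0 = -5: P(-5) = 1 + (1.39)(-5) + (-1.252)(-5)^2 + (-0.298)(-5)^3
  = 1 + (-6.95) + (-31.3) + (37.25) = 0.  So z_0 = -5 is a root, |z_0| = 5.
Divide out the factor (1 + 0.2 z) = (1 - z/z0) (since 1/z0 = -0.2):
  P(z) = (1 + 0.2 z)(1 + (1.19) z + (-1.49) z^2)
  [check: z-coef 1.19 - (-0.2) = 1.39; z^2-coef -1.49 - (-0.2)(1.19) = -1.252; z^3-coef -(-0.2)(-1.49) = -0.298.]
Remaining roots from the quadratic factor 1 + (1.19) z + (-1.49) z^2:
  Set 1 + (1.19) z + (-1.49) z^2 = 0, i.e. a z^2 + b z + c = 0 with a = -1.49, b = 1.19, c = 1.
  Discriminant D = b^2 - 4ac = (1.19)^2 - 4*(-1.49)*1 = 1.4161 - (-5.96) = 7.3761.
  D >= 0, so the roots are real: z = (-b +/- sqrt(D)) / (2a) = (-1.19 +/- 2.715898) / (-2.98).
    z_1 = (-1.19 + 2.715898) / (-2.98) = -0.512,   |z_1| = 0.512.
    z_2 = (-1.19 - 2.715898) / (-2.98) = 1.3107,   |z_2| = 1.3107.
Moduli of all roots: 5.0000, 0.5120, 1.3107.
All moduli strictly greater than 1? No.
Verdict: Not stationary.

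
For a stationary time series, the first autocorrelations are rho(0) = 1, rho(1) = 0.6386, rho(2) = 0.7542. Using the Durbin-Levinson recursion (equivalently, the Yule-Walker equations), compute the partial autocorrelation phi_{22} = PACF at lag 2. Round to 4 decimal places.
\phi_{22} = 0.5849

The PACF at lag k is phi_{kk}, the last component of the solution
to the Yule-Walker system G_k phi = r_k where
  (G_k)_{ij} = rho(|i - j|), (r_k)_i = rho(i), i,j = 1..k.
Equivalently, Durbin-Levinson gives phi_{kk} iteratively:
  phi_{11} = rho(1)
  phi_{kk} = [rho(k) - sum_{j=1..k-1} phi_{k-1,j} rho(k-j)]
            / [1 - sum_{j=1..k-1} phi_{k-1,j} rho(j)],
  phi_{k,j} = phi_{k-1,j} - phi_{kk} phi_{k-1,k-j},  j = 1..k-1.
Step k = 1:
  phi_11 = rho(1) = 0.6386.
Step k = 2:
  phi_22 = [rho(2) - phi_11 rho(1)] / [1 - phi_11 rho(1)] = [0.7542 - (0.6386)(0.6386)] / [1 - (0.6386)(0.6386)]
         = 0.34639004 / 0.59219004 = 0.5849.
Therefore phi_{22} = 0.5849.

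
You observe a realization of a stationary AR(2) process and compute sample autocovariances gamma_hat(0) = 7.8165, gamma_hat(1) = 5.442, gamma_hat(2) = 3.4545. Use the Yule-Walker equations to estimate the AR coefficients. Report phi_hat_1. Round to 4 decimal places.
\hat\phi_{1} = 0.7540

The Yule-Walker equations for an AR(p) process read, in matrix form,
  Gamma_p phi = r_p,   with   (Gamma_p)_{ij} = gamma(|i - j|),
                       (r_p)_i = gamma(i),   i,j = 1..p.
Substitute the sample gammas (Toeplitz matrix and right-hand side of size 2):
  Gamma_p = [[7.8165, 5.442], [5.442, 7.8165]]
  r_p     = [5.442, 3.4545]
Written out:
  7.8165 phi_1 + 5.442 phi_2 = 5.442
  5.442 phi_1 + 7.8165 phi_2 = 3.4545
Solve by Cramer's rule:
  det = gamma(0)^2 - gamma(1)^2 = (7.8165)^2 - (5.442)^2 = 61.09767225 - 29.615364 = 31.48230825
  phi_hat_1 = [gamma(1) gamma(0) - gamma(1) gamma(2)] / det = [(5.442)(7.8165) - (5.442)(3.4545)] / 31.48230825 = 23.738004 / 31.48230825 = 0.754
  phi_hat_2 = [gamma(0) gamma(2) - gamma(1)^2] / det = [(7.8165)(3.4545) - (5.442)^2] / 31.48230825 = -2.61326475 / 31.48230825 = -0.083
So phi_hat = [0.7540, -0.0830].
Therefore phi_hat_1 = 0.7540.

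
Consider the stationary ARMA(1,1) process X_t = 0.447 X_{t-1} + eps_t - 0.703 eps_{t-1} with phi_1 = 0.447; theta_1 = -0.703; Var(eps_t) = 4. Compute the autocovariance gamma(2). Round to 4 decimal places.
\gamma(2) = -0.3923

Multiply the model equation by X_{t-k} and take expectations. With theta_0 = psi_0 = 1 and psi_j the MA(infinity) weights, this gives
  gamma(k) - sum_i phi_i gamma(k-i) = c_k,
  c_k = sigma^2 * sum_{j=k..q} theta_j psi_{j-k}   (c_k = 0 for k > q),
using gamma(-m) = gamma(m).
psi-weights needed (psi_j = theta_j + sum_i phi_i psi_{j-i}):
  psi_1 = theta_1 + phi_1 = -0.703 + (0.447) = -0.256
Right-hand sides:
  c_0 = sigma^2 (1 + theta_1 psi_1) = 4 * (1 + (-0.703)(-0.256)) = 4 * 1.179968 = 4.719872
  c_1 = sigma^2 theta_1 = 4 * (-0.703) = -2.812
  c_2 = 0
Equations for k = 0 and k = 1 (AR order 1):
  gamma(0) = phi_1 gamma(1) + c_0
  gamma(1) = phi_1 gamma(0) + c_1
Substituting the second into the first: gamma(0) (1 - phi_1^2) = c_0 + phi_1 c_1, so
  gamma(0) = (c_0 + phi_1 c_1) / (1 - phi_1^2) = (4.719872 + (0.447)(-2.812)) / (1 - (0.447)^2) = 3.462908 / 0.800191 = 4.327602.
  gamma(1) = phi_1 gamma(0) + c_1 = (0.447)(4.327602) + (-2.812) = -0.877562.
For k = 2 (> q): gamma(2) = phi_1 gamma(1) = (0.447)(-0.877562) = -0.39227.
Therefore gamma(2) = -0.3923 (to 4 decimal places).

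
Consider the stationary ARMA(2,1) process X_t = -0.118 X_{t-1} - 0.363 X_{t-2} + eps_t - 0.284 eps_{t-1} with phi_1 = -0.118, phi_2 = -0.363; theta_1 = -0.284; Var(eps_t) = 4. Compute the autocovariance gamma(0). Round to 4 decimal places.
\gamma(0) = 5.2445

Multiply the model equation by X_{t-k} and take expectations. With theta_0 = psi_0 = 1 and psi_j the MA(infinity) weights, this gives
  gamma(k) - sum_i phi_i gamma(k-i) = c_k,
  c_k = sigma^2 * sum_{j=k..q} theta_j psi_{j-k}   (c_k = 0 for k > q),
using gamma(-m) = gamma(m).
psi-weights needed (psi_j = theta_j + sum_i phi_i psi_{j-i}):
  psi_1 = theta_1 + phi_1 = -0.284 + (-0.118) = -0.402
Right-hand sides:
  c_0 = sigma^2 (1 + theta_1 psi_1) = 4 * (1 + (-0.284)(-0.402)) = 4 * 1.114168 = 4.456672
  c_1 = sigma^2 theta_1 = 4 * (-0.284) = -1.136
  c_2 = 0
Equations for k = 0, 1, 2 (AR order 2, c_2 = 0):
  (E0) gamma(0) = phi_1 gamma(1) + phi_2 gamma(2) + c_0
  (E1) gamma(1) = phi_1 gamma(0) + phi_2 gamma(1) + c_1
  (E2) gamma(2) = phi_1 gamma(1) + phi_2 gamma(0)
From (E1): gamma(1) = A gamma(0) + B with
  A = phi_1 / (1 - phi_2) = -0.118 / 1.363 = -0.086574,   B = c_1 / (1 - phi_2) = -1.136 / 1.363 = -0.833456.
Insert (E2) into (E0): gamma(0) (1 - phi_2^2) = phi_1 (1 + phi_2) gamma(1) + c_0.
  phi_1 (1 + phi_2) = (-0.118)(0.637) = -0.075166,   1 - phi_2^2 = 0.868231.
Replace gamma(1) by A gamma(0) + B and collect gamma(0):
  gamma(0) [0.868231 - (-0.075166)(-0.086574)] = (-0.075166)(-0.833456) + 4.456672
  gamma(0) * 0.861724 = 4.51932
  gamma(0) = 4.51932 / 0.861724 = 5.244512.
Therefore gamma(0) = 5.2445 (to 4 decimal places).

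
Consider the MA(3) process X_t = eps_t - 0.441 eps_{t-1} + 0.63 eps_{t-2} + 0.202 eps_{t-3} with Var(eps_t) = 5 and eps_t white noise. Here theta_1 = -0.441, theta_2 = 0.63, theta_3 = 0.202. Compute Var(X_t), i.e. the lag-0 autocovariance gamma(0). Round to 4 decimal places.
\gamma(0) = 8.1609

For an MA(q) process X_t = eps_t + sum_i theta_i eps_{t-i} with
Var(eps_t) = sigma^2, the variance is
  gamma(0) = sigma^2 * (1 + sum_i theta_i^2).
  sum_i theta_i^2 = (-0.441)^2 + (0.63)^2 + (0.202)^2 = 0.194481 + 0.3969 + 0.040804 = 0.632185.
  gamma(0) = 5 * (1 + 0.632185) = 5 * 1.632185 = 8.160925, which rounds to 8.1609.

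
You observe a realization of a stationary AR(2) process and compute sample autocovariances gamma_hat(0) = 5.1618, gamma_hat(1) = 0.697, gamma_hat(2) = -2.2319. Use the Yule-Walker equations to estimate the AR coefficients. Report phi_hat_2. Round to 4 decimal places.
\hat\phi_{2} = -0.4590

The Yule-Walker equations for an AR(p) process read, in matrix form,
  Gamma_p phi = r_p,   with   (Gamma_p)_{ij} = gamma(|i - j|),
                       (r_p)_i = gamma(i),   i,j = 1..p.
Substitute the sample gammas (Toeplitz matrix and right-hand side of size 2):
  Gamma_p = [[5.1618, 0.697], [0.697, 5.1618]]
  r_p     = [0.697, -2.2319]
Written out:
  5.1618 phi_1 + 0.697 phi_2 = 0.697
  0.697 phi_1 + 5.1618 phi_2 = -2.2319
Solve by Cramer's rule:
  det = gamma(0)^2 - gamma(1)^2 = (5.1618)^2 - (0.697)^2 = 26.64417924 - 0.485809 = 26.15837024
  phi_hat_1 = [gamma(1) gamma(0) - gamma(1) gamma(2)] / det = [(0.697)(5.1618) - (0.697)(-2.2319)] / 26.15837024 = 5.1534089 / 26.15837024 = 0.197
  phi_hat_2 = [gamma(0) gamma(2) - gamma(1)^2] / det = [(5.1618)(-2.2319) - (0.697)^2] / 26.15837024 = -12.00643042 / 26.15837024 = -0.459
So phi_hat = [0.1970, -0.4590].
Therefore phi_hat_2 = -0.4590.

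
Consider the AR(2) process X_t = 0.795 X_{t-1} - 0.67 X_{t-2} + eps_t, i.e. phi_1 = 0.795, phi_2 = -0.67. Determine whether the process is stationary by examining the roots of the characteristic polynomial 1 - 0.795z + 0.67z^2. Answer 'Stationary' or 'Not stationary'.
\text{Stationary}

The AR(p) characteristic polynomial is P(z) = 1 - 0.795z + 0.67z^2.
Stationarity requires all roots to lie outside the unit circle, i.e. |z| > 1 for every root.
Set 1 + (-0.795) z + (0.67) z^2 = 0, i.e. a z^2 + b z + c = 0 with a = 0.67, b = -0.795, c = 1.
Discriminant D = b^2 - 4ac = (-0.795)^2 - 4*(0.67)*1 = 0.632025 - (2.68) = -2.047975.
D < 0, so the roots are the complex-conjugate pair z = (-b +/- i sqrt(-D)) / (2a) = 0.5933 +/- 1.068i.
For a conjugate pair |z|^2 = z * conj(z) = (product of roots) = c/a = 1/(0.67) = 1.492537, so |z| = sqrt(1.492537) = 1.2217 for both roots.
Moduli of all roots: 1.2217, 1.2217.
All moduli strictly greater than 1? Yes.
Verdict: Stationary.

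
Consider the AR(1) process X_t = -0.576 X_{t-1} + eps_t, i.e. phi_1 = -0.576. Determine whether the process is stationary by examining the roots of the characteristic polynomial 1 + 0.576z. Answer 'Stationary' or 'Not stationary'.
\text{Stationary}

The AR(p) characteristic polynomial is P(z) = 1 + 0.576z.
Stationarity requires all roots to lie outside the unit circle, i.e. |z| > 1 for every root.
This is linear in z: 1 + (0.576) z = 0  =>  z = -1/(0.576) = -1.736111,  |z| = 1.736111.
Moduli of all roots: 1.7361.
All moduli strictly greater than 1? Yes.
Verdict: Stationary.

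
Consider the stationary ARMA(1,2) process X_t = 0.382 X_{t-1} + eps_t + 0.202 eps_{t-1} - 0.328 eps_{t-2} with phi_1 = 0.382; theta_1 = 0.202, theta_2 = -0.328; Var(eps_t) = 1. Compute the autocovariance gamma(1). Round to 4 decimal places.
\gamma(1) = 0.5277

Multiply the model equation by X_{t-k} and take expectations. With theta_0 = psi_0 = 1 and psi_j the MA(infinity) weights, this gives
  gamma(k) - sum_i phi_i gamma(k-i) = c_k,
  c_k = sigma^2 * sum_{j=k..q} theta_j psi_{j-k}   (c_k = 0 for k > q),
using gamma(-m) = gamma(m).
psi-weights needed (psi_j = theta_j + sum_i phi_i psi_{j-i}):
  psi_1 = theta_1 + phi_1 = 0.202 + (0.382) = 0.584
  psi_2 = theta_2 + phi_1 psi_1 = -0.328 + (0.382)(0.584) = -0.104912
Right-hand sides:
  c_0 = sigma^2 (1 + theta_1 psi_1 + theta_2 psi_2) = 1 * (1 + (0.202)(0.584) + (-0.328)(-0.104912)) = 1 * 1.152379 = 1.152379
  c_1 = sigma^2 (theta_1 + theta_2 psi_1) = 1 * (0.202 + (-0.328)(0.584)) = 0.010448
  c_2 = sigma^2 theta_2 = 1 * (-0.328) = -0.328
Equations for k = 0 and k = 1 (AR order 1):
  gamma(0) = phi_1 gamma(1) + c_0
  gamma(1) = phi_1 gamma(0) + c_1
Substituting the second into the first: gamma(0) (1 - phi_1^2) = c_0 + phi_1 c_1, so
  gamma(0) = (c_0 + phi_1 c_1) / (1 - phi_1^2) = (1.152379 + (0.382)(0.010448)) / (1 - (0.382)^2) = 1.15637 / 0.854076 = 1.353943.
  gamma(1) = phi_1 gamma(0) + c_1 = (0.382)(1.353943) + (0.010448) = 0.527654.
Therefore gamma(1) = 0.5277 (to 4 decimal places).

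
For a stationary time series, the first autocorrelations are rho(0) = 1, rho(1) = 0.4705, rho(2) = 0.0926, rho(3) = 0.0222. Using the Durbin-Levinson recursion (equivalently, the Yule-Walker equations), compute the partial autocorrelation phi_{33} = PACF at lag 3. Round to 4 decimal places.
\phi_{33} = 0.0650

The PACF at lag k is phi_{kk}, the last component of the solution
to the Yule-Walker system G_k phi = r_k where
  (G_k)_{ij} = rho(|i - j|), (r_k)_i = rho(i), i,j = 1..k.
Equivalently, Durbin-Levinson gives phi_{kk} iteratively:
  phi_{11} = rho(1)
  phi_{kk} = [rho(k) - sum_{j=1..k-1} phi_{k-1,j} rho(k-j)]
            / [1 - sum_{j=1..k-1} phi_{k-1,j} rho(j)],
  phi_{k,j} = phi_{k-1,j} - phi_{kk} phi_{k-1,k-j},  j = 1..k-1.
Step k = 1:
  phi_11 = rho(1) = 0.4705.
Step k = 2:
  phi_22 = [rho(2) - phi_11 rho(1)] / [1 - phi_11 rho(1)] = [0.0926 - (0.4705)(0.4705)] / [1 - (0.4705)(0.4705)]
         = -0.12877025 / 0.77862975 = -0.165381.
  Update: phi_21 = phi_11 - phi_22 phi_11 = 0.4705 - (-0.165381)(0.4705) = 0.548312.
Step k = 3:
  phi_33 = [rho(3) - phi_21 rho(2) - phi_22 rho(1)] / [1 - phi_21 rho(1) - phi_22 rho(2)]
    numerator   = 0.0222 - (0.548312)(0.0926) - (-0.165381)(0.4705) = 0.04923792
    denominator = 1 - (0.548312)(0.4705) - (-0.165381)(0.0926) = 0.75733365
  phi_33 = 0.04923792 / 0.75733365 = 0.065.
Therefore phi_{33} = 0.0650.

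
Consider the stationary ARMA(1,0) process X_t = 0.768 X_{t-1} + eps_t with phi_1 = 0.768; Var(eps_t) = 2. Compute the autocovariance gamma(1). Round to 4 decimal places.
\gamma(1) = 3.7447

Multiply the model equation by X_{t-k} and take expectations. With theta_0 = psi_0 = 1 and psi_j the MA(infinity) weights, this gives
  gamma(k) - sum_i phi_i gamma(k-i) = c_k,
  c_k = sigma^2 * sum_{j=k..q} theta_j psi_{j-k}   (c_k = 0 for k > q),
using gamma(-m) = gamma(m).
Pure AR (q = 0): c_0 = sigma^2 = 2, c_k = 0 for k >= 1.
Equations for k = 0 and k = 1 (AR order 1):
  gamma(0) = phi_1 gamma(1) + c_0
  gamma(1) = phi_1 gamma(0) + c_1
Substituting the second into the first: gamma(0) (1 - phi_1^2) = c_0 + phi_1 c_1, so
  gamma(0) = c_0 / (1 - phi_1^2) = 2 / (1 - (0.768)^2) = 2 / 0.410176 = 4.875956.
  gamma(1) = phi_1 gamma(0) = (0.768)(4.875956) = 3.744734.
Therefore gamma(1) = 3.7447 (to 4 decimal places).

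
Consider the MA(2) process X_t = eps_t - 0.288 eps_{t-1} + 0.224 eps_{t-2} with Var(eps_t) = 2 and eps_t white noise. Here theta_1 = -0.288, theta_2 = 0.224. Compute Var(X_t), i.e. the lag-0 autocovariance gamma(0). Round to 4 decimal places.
\gamma(0) = 2.2662

For an MA(q) process X_t = eps_t + sum_i theta_i eps_{t-i} with
Var(eps_t) = sigma^2, the variance is
  gamma(0) = sigma^2 * (1 + sum_i theta_i^2).
  sum_i theta_i^2 = (-0.288)^2 + (0.224)^2 = 0.082944 + 0.050176 = 0.13312.
  gamma(0) = 2 * (1 + 0.13312) = 2 * 1.13312 = 2.26624, which rounds to 2.2662.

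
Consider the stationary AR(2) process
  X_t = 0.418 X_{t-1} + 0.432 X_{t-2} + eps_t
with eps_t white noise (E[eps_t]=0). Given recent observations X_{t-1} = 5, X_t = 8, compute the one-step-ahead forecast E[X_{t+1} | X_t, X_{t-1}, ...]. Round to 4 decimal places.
E[X_{t+1} \mid \mathcal F_t] = 5.5040

For an AR(p) model X_t = c + sum_i phi_i X_{t-i} + eps_t, the
one-step-ahead conditional mean is
  E[X_{t+1} | X_t, ...] = c + sum_i phi_i X_{t+1-i}.
Substitute known values:
  E[X_{t+1} | ...] = (0.418) * (8) + (0.432) * (5)
                   = 5.5040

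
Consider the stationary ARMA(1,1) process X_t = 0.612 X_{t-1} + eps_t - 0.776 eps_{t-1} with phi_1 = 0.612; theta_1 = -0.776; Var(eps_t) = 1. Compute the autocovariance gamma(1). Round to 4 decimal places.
\gamma(1) = -0.1377

Multiply the model equation by X_{t-k} and take expectations. With theta_0 = psi_0 = 1 and psi_j the MA(infinity) weights, this gives
  gamma(k) - sum_i phi_i gamma(k-i) = c_k,
  c_k = sigma^2 * sum_{j=k..q} theta_j psi_{j-k}   (c_k = 0 for k > q),
using gamma(-m) = gamma(m).
psi-weights needed (psi_j = theta_j + sum_i phi_i psi_{j-i}):
  psi_1 = theta_1 + phi_1 = -0.776 + (0.612) = -0.164
Right-hand sides:
  c_0 = sigma^2 (1 + theta_1 psi_1) = 1 * (1 + (-0.776)(-0.164)) = 1 * 1.127264 = 1.127264
  c_1 = sigma^2 theta_1 = 1 * (-0.776) = -0.776
  c_2 = 0
Equations for k = 0 and k = 1 (AR order 1):
  gamma(0) = phi_1 gamma(1) + c_0
  gamma(1) = phi_1 gamma(0) + c_1
Substituting the second into the first: gamma(0) (1 - phi_1^2) = c_0 + phi_1 c_1, so
  gamma(0) = (c_0 + phi_1 c_1) / (1 - phi_1^2) = (1.127264 + (0.612)(-0.776)) / (1 - (0.612)^2) = 0.652352 / 0.625456 = 1.043002.
  gamma(1) = phi_1 gamma(0) + c_1 = (0.612)(1.043002) + (-0.776) = -0.137683.
Therefore gamma(1) = -0.1377 (to 4 decimal places).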